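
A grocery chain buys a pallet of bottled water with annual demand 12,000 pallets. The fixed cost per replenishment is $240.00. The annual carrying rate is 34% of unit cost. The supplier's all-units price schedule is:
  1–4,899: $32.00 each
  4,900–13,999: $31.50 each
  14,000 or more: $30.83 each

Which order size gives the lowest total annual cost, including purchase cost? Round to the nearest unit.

Holding cost per unit per year at price C is H = 0.34·C.
Evaluate total cost at each tier's feasible EOQ or, if the EOQ is below the tier, at the tier's minimum quantity.
EOQ at $32.00 = 727.6 (feasible in tier 1): TC = 12,000×$32.00 + (12,000/727.6)×240 + (727.6/2)×0.34×$32.00 = $391,916.36.
EOQ at $31.50 = 733.4 < 4900, so use break Q=4900: TC = 12,000×$31.50 + (12,000/4900.0)×240 + (4900.0/2)×0.34×$31.50 = $404,827.26.
EOQ at $30.83 = 741.3 < 14000, so use break Q=14000: TC = 12,000×$30.83 + (12,000/14000.0)×240 + (14000.0/2)×0.34×$30.83 = $443,541.11.
Lowest total cost is $391,916.36 at Q = 727.6.

Q* ≈ 728 pallets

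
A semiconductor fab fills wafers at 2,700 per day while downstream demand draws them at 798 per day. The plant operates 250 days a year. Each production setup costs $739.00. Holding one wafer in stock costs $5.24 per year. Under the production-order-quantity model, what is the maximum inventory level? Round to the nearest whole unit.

I_max ≈ 6,296 wafers

Annual demand D = 798 × 250 = 199,500.
Production build-up factor (1 − d/p) = 1 − 798/2,700 = 0.7044.
Q* = √(2DS / (H(1 − d/p))) = √(2 × 199,500 × 739 / (5.24 × 0.7044)).
= √(294,861,000 / 3.6913) ≈ 8937.574.
Maximum inventory = Q*(1 − d/p) = 8937.574 × 0.7044 ≈ 6296.024.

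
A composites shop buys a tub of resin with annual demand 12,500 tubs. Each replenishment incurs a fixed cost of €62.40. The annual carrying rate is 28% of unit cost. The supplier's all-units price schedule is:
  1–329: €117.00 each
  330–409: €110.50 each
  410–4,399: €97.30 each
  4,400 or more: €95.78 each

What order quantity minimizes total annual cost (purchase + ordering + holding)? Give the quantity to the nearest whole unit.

Holding cost per unit per year at price C is H = 0.28·C.
Evaluate total cost at each tier's feasible EOQ or, if the EOQ is below the tier, at the tier's minimum quantity.
EOQ at €117.00 = 218.2 (feasible in tier 1): TC = 12,500×€117.00 + (12,500/218.2)×62.4 + (218.2/2)×0.28×€117.00 = €1,469,648.82.
EOQ at €110.50 = 224.5 < 330, so use break Q=330: TC = 12,500×€110.50 + (12,500/330.0)×62.4 + (330.0/2)×0.28×€110.50 = €1,388,718.74.
EOQ at €97.30 = 239.3 < 410, so use break Q=410: TC = 12,500×€97.30 + (12,500/410.0)×62.4 + (410.0/2)×0.28×€97.30 = €1,223,737.46.
EOQ at €95.78 = 241.2 < 4400, so use break Q=4400: TC = 12,500×€95.78 + (12,500/4400.0)×62.4 + (4400.0/2)×0.28×€95.78 = €1,256,427.75.
Lowest total cost is €1,223,737.46 at Q = 410.0.

Q* ≈ 410 tubs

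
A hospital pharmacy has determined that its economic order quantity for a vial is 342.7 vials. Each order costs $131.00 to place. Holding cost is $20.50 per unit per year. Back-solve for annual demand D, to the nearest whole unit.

Invert the EOQ relation Q*² = 2DS/H.
From Q* = √(2DS/H): D = Q*²H / (2S) = 342.7² × 20.5 / (2 × 131) = 9189.265.

D ≈ 9,189 vials per year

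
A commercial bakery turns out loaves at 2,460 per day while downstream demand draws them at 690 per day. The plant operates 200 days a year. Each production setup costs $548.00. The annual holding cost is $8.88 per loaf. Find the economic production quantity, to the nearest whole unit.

Annual demand D = 690 × 200 = 138,000.
Production build-up factor (1 − d/p) = 1 − 690/2,460 = 0.7195.
Q* = √(2DS / (H(1 − d/p))) = √(2 × 138,000 × 548 / (8.88 × 0.7195)).
= √(151,248,000 / 6.3893) ≈ 4865.408.

Q* ≈ 4,865 loaves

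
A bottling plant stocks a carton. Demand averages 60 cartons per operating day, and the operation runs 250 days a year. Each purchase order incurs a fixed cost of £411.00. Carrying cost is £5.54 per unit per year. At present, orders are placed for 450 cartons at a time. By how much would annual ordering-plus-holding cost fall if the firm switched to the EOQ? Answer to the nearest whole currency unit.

Annual demand D = 60 × 250 = 15,000.
EOQ = √(2DS/H) = √(2 × 15,000 × 411 / 5.54) ≈ 1491.86.
Cost at Q* = (D/Q*)S + (Q*/2)H = √(2DSH) ≈ £8,264.88.
Cost at Q = 450: (15,000/450)×411 + (450/2)×5.54 = £13,700.00 + £1,246.50 = £14,946.50.
Excess = £14,946.50 − £8,264.88 = £6,681.62.

Extra cost ≈ £6,682 per year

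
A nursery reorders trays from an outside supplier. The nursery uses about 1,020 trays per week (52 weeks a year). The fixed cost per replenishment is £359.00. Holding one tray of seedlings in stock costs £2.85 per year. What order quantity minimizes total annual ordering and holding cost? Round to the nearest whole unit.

Q* ≈ 3,655 trays

Annual demand D = 1,020 × 52 = 53,040.
EOQ = √(2DS / H) = √(2 × 53,040 × 359 / 2.85).
= √(38,082,720 / 2.85) = √13,362,357.8947 ≈ 3655.456.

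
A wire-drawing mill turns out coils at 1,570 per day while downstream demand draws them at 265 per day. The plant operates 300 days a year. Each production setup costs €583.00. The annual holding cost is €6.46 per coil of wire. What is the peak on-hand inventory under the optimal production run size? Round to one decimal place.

Annual demand D = 265 × 300 = 79,500.
Production build-up factor (1 − d/p) = 1 − 265/1,570 = 0.8312.
Q* = √(2DS / (H(1 − d/p))) = √(2 × 79,500 × 583 / (6.46 × 0.8312)).
= √(92,697,000 / 5.3696) ≈ 4154.906.
Maximum inventory = Q*(1 − d/p) = 4154.906 × 0.8312 ≈ 3453.600.

I_max ≈ 3,453.6 coils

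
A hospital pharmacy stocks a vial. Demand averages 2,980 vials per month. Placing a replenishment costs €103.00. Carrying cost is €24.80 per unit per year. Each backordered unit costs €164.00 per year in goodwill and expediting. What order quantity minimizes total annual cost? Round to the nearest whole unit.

Q* ≈ 585 vials

Annual demand D = 2,980 × 12 = 35,760.
With planned backorders, Q* = √(2DS/H) · √((H+B)/B).
√(2DS/H) = √(2 × 35,760 × 103 / 24.8) = 545.013.
√((H+B)/B) = √((24.8+164)/164) = 1.0729.
Q* ≈ 584.771.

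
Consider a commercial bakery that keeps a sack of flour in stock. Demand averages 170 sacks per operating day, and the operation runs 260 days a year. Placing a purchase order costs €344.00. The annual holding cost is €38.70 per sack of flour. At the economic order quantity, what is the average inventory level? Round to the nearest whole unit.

Annual demand D = 170 × 260 = 44,200.
EOQ = √(2DS/H) = √(2 × 44,200 × 344 / 38.7) ≈ 886.44.
Average inventory = Q*/2 ≈ 886.44 / 2 = 443.221.

Average inventory ≈ 443 sacks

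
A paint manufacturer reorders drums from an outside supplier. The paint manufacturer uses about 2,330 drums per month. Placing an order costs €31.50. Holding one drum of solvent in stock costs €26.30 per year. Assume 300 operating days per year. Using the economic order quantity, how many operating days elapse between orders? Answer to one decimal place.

T ≈ 2.8 days

Annual demand D = 2,330 × 12 = 27,960.
The optimal lot size = √(2DS/H) = √(2 × 27,960 × 31.5 / 26.3) ≈ 258.80.
Cycle time = Q*/D × 300 = 258.80 / 27,960 × 300 ≈ 2.777 days.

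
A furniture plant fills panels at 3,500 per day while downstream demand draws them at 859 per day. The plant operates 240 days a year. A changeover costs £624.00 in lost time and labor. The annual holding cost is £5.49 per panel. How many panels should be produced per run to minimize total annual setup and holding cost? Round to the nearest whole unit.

Q* ≈ 7,881 panels

Annual demand D = 859 × 240 = 206,160.
Production build-up factor (1 − d/p) = 1 − 859/3,500 = 0.7546.
Q* = √(2DS / (H(1 − d/p))) = √(2 × 206,160 × 624 / (5.49 × 0.7546)).
= √(257,287,680 / 4.1426) ≈ 7880.852.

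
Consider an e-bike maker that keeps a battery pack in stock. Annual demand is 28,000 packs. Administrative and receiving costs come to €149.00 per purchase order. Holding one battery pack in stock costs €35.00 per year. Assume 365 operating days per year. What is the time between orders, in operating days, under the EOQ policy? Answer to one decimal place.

The optimal lot size = √(2DS/H) = √(2 × 28,000 × 149 / 35) ≈ 488.26.
Cycle time = Q*/D × 365 = 488.26 / 28,000 × 365 ≈ 6.365 days.

T ≈ 6.4 days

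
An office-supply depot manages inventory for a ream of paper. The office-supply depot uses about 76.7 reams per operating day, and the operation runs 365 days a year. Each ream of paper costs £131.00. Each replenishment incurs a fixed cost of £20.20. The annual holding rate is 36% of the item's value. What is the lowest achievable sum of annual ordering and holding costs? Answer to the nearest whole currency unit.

Annual demand D = 76.7 × 365 = 27,995.5.
Holding cost H = 0.36 × £131.00 = £47.1600 per unit per year.
Q* = √(2DS/H) = √(2 × 27,995.5 × 20.2 / 47.16) ≈ 154.86.
At the optimum the two cost components are equal, so total cost = 2·(Q*/2)H = Q*·H.
Minimum total = √(2DSH) = √(2 × 27,995.5 × 20.2 × 47.16) ≈ 7303.343.

TC* ≈ £7,303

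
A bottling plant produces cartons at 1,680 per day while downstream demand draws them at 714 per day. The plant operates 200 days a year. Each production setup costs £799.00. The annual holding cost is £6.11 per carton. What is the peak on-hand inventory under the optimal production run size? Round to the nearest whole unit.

Annual demand D = 714 × 200 = 142,800.
Production build-up factor (1 − d/p) = 1 − 714/1,680 = 0.5750.
Q* = √(2DS / (H(1 − d/p))) = √(2 × 142,800 × 799 / (6.11 × 0.5750)).
= √(228,194,400 / 3.5132) ≈ 8059.312.
Maximum inventory = Q*(1 − d/p) = 8059.312 × 0.5750 ≈ 4634.104.

I_max ≈ 4,634 cartons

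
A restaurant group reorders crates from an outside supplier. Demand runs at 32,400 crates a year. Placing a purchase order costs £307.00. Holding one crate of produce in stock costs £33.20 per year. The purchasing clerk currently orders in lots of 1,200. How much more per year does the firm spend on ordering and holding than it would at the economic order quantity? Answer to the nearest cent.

Extra cost ≈ £2,509.44 per year

EOQ = √(2DS/H) = √(2 × 32,400 × 307 / 33.2) ≈ 774.08.
Cost at Q* = (D/Q*)S + (Q*/2)H = √(2DSH) ≈ £25,699.56.
Cost at Q = 1,200: (32,400/1,200)×307 + (1,200/2)×33.2 = £8,289.00 + £19,920.00 = £28,209.00.
Excess = £28,209.00 − £25,699.56 = £2,509.44.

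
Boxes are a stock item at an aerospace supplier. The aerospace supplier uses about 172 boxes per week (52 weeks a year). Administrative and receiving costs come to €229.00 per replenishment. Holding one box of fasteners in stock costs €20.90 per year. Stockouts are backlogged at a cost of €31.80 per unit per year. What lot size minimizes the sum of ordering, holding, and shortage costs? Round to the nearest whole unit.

Annual demand D = 172 × 52 = 8,944.
With planned backorders, Q* = √(2DS/H) · √((H+B)/B).
√(2DS/H) = √(2 × 8,944 × 229 / 20.9) = 442.716.
√((H+B)/B) = √((20.9+31.8)/31.8) = 1.2873.
Q* ≈ 569.924.

Q* ≈ 570 boxes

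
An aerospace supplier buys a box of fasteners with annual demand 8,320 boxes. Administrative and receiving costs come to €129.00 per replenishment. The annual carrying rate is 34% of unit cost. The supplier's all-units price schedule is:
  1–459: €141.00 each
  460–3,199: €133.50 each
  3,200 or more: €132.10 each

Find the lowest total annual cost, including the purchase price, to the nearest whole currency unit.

Holding cost per unit per year at price C is H = 0.34·C.
Evaluate total cost at each tier's feasible EOQ or, if the EOQ is below the tier, at the tier's minimum quantity.
EOQ at €141.00 = 211.6 (feasible in tier 1): TC = 8,320×€141.00 + (8,320/211.6)×129 + (211.6/2)×0.34×€141.00 = €1,183,264.26.
EOQ at €133.50 = 217.5 < 460, so use break Q=460: TC = 8,320×€133.50 + (8,320/460.0)×129 + (460.0/2)×0.34×€133.50 = €1,123,492.92.
EOQ at €132.10 = 218.6 < 3200, so use break Q=3200: TC = 8,320×€132.10 + (8,320/3200.0)×129 + (3200.0/2)×0.34×€132.10 = €1,171,269.80.
Lowest total cost among the candidates is at Q = 460.0.

TC* ≈ €1,123,493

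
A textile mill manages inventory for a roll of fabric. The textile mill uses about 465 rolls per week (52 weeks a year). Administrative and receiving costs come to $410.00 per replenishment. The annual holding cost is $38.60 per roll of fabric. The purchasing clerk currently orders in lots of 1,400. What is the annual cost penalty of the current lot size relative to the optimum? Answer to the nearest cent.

Annual demand D = 465 × 52 = 24,180.
EOQ = √(2DS/H) = √(2 × 24,180 × 410 / 38.6) ≈ 716.71.
Cost at Q* = (D/Q*)S + (Q*/2)H = √(2DSH) ≈ $27,664.88.
Cost at Q = 1,400: (24,180/1,400)×410 + (1,400/2)×38.6 = $7,081.29 + $27,020.00 = $34,101.29.
Excess = $34,101.29 − $27,664.88 = $6,436.41.

Extra cost ≈ $6,436.41 per year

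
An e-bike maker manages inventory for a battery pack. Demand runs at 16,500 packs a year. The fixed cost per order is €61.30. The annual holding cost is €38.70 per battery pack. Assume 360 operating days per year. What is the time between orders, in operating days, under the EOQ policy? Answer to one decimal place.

The optimal lot size = √(2DS/H) = √(2 × 16,500 × 61.3 / 38.7) ≈ 228.63.
Cycle time = Q*/D × 360 = 228.63 / 16,500 × 360 ≈ 4.988 days.

T ≈ 5.0 days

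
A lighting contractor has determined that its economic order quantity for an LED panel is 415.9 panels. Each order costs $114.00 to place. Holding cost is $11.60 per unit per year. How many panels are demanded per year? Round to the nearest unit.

D ≈ 8,800 panels per year

Squaring Q* = √(2DS/H) gives Q*² = 2DS/H.
From Q* = √(2DS/H): D = Q*²H / (2S) = 415.9² × 11.6 / (2 × 114) = 8800.371.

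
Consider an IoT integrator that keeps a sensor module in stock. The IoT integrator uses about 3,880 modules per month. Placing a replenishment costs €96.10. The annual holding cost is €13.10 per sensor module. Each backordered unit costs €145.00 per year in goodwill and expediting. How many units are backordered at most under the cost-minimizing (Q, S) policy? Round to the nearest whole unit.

Annual demand D = 3,880 × 12 = 46,560.
With planned backorders, Q* = √(2DS/H) · √((H+B)/B).
√(2DS/H) = √(2 × 46,560 × 96.1 / 13.1) = 826.509.
√((H+B)/B) = √((13.1+145)/145) = 1.0442.
Q* ≈ 863.037.
S* = Q* · H/(H+B) = 863.037 × 13.1/158.1 ≈ 71.510.

S* ≈ 72 modules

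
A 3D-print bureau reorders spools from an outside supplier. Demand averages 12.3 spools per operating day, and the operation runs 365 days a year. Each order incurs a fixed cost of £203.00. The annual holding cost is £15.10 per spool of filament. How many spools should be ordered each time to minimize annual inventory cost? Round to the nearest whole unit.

Q* ≈ 347 spools

Annual demand D = 12.3 × 365 = 4,489.5.
EOQ = √(2DS / H) = √(2 × 4,489.5 × 203 / 15.1).
= √(1,822,737 / 15.1) = √120,711.0596 ≈ 347.435.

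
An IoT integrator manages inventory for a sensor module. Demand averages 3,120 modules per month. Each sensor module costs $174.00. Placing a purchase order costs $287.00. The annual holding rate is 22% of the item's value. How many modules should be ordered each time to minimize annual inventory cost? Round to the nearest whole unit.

Q* ≈ 749 modules

Annual demand D = 3,120 × 12 = 37,440.
Holding cost H = 0.22 × $174.00 = $38.2800 per unit per year.
EOQ = √(2DS / H) = √(2 × 37,440 × 287 / 38.28).
= √(21,490,560 / 38.28) = √561,404.3887 ≈ 749.269.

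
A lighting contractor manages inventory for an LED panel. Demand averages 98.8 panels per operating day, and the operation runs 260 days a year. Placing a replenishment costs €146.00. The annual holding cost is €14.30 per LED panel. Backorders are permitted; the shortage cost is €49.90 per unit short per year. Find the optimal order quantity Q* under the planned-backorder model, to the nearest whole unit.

Q* ≈ 821 panels

Annual demand D = 98.8 × 260 = 25,688.
With planned backorders, Q* = √(2DS/H) · √((H+B)/B).
√(2DS/H) = √(2 × 25,688 × 146 / 14.3) = 724.250.
√((H+B)/B) = √((14.3+49.9)/49.9) = 1.1343.
Q* ≈ 821.497.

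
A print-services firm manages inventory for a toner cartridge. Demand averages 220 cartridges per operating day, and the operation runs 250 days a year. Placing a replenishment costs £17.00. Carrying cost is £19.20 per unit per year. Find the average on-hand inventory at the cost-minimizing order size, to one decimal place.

Annual demand D = 220 × 250 = 55,000.
Q* = √(2DS/H) = √(2 × 55,000 × 17 / 19.2) ≈ 312.08.
Average inventory = Q*/2 ≈ 312.08 / 2 = 156.042.

Average inventory ≈ 156.0 cartridges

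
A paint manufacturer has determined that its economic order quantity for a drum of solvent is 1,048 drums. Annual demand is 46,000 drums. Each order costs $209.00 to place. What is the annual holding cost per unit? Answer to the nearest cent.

H ≈ $17.51

Invert the EOQ relation Q*² = 2DS/H.
From Q* = √(2DS/H): H = 2DS / Q*² = 2 × 46,000 × 209 / 1,048² = 17.5070.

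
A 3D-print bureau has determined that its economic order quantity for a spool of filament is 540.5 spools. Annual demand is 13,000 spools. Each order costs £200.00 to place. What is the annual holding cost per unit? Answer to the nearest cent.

Squaring Q* = √(2DS/H) gives Q*² = 2DS/H.
From Q* = √(2DS/H): H = 2DS / Q*² = 2 × 13,000 × 200 / 540.5² = 17.7997.

H ≈ £17.80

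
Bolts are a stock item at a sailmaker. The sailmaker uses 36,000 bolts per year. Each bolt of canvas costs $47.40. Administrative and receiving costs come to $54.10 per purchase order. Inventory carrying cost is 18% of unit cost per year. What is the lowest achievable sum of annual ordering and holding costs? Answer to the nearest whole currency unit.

TC* ≈ $5,765

Holding cost H = 0.18 × $47.40 = $8.5320 per unit per year.
Q* = √(2DS/H) = √(2 × 36,000 × 54.1 / 8.532) ≈ 675.68.
At Q*, ordering cost (D/Q*)S equals holding cost (Q*/2)H, each = √(DSH/2).
Minimum total = √(2DSH) = √(2 × 36,000 × 54.1 × 8.532) ≈ 5764.880.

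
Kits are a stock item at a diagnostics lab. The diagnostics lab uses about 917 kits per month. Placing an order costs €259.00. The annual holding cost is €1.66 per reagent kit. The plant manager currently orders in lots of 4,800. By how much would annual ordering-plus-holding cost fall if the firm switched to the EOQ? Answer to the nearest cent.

Annual demand D = 917 × 12 = 11,004.
EOQ = √(2DS/H) = √(2 × 11,004 × 259 / 1.66) ≈ 1853.05.
Cost at Q* = (D/Q*)S + (Q*/2)H = √(2DSH) ≈ €3,076.06.
Cost at Q = 4,800: (11,004/4,800)×259 + (4,800/2)×1.66 = €593.76 + €3,984.00 = €4,577.76.
Excess = €4,577.76 − €3,076.06 = €1,501.70.

Extra cost ≈ €1,501.70 per year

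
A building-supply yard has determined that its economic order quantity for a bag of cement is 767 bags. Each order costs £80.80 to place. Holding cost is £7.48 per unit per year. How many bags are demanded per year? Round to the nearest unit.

Squaring Q* = √(2DS/H) gives Q*² = 2DS/H.
From Q* = √(2DS/H): D = Q*²H / (2S) = 767² × 7.48 / (2 × 80.8) = 27230.209.

D ≈ 27,230 bags per year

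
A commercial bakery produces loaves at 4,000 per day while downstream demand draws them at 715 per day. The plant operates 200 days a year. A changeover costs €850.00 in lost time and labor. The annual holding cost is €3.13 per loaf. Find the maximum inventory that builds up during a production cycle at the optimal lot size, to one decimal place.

I_max ≈ 7,986.5 loaves

Annual demand D = 715 × 200 = 143,000.
Production build-up factor (1 − d/p) = 1 − 715/4,000 = 0.8213.
Q* = √(2DS / (H(1 − d/p))) = √(2 × 143,000 × 850 / (3.13 × 0.8213)).
= √(243,100,000 / 2.5705) ≈ 9724.843.
Maximum inventory = Q*(1 − d/p) = 9724.843 × 0.8213 ≈ 7986.528.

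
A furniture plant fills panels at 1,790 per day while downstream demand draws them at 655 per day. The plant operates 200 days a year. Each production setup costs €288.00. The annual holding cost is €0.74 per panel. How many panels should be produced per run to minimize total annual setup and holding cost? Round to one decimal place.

Q* ≈ 12,681.2 panels

Annual demand D = 655 × 200 = 131,000.
Production build-up factor (1 − d/p) = 1 − 655/1,790 = 0.6341.
Q* = √(2DS / (H(1 − d/p))) = √(2 × 131,000 × 288 / (0.74 × 0.6341)).
= √(75,456,000 / 0.4692) ≈ 12681.178.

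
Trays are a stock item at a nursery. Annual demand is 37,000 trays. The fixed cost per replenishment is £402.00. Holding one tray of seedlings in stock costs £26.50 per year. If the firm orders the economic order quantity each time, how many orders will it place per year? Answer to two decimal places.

Q* = √(2DS/H) = √(2 × 37,000 × 402 / 26.5) ≈ 1059.51.
Orders per year = D / Q* = 37,000 / 1059.51 ≈ 34.922.

N ≈ 34.92 orders per year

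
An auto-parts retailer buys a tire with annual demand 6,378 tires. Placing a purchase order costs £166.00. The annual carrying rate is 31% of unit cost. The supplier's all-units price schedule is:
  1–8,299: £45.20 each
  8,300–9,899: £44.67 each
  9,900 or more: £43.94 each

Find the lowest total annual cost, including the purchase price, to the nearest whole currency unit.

Holding cost per unit per year at price C is H = 0.31·C.
For each price level, check whether its EOQ is feasible; otherwise the best quantity at that price is the breakpoint.
EOQ at £45.20 = 388.7 (feasible in tier 1): TC = 6,378×£45.20 + (6,378/388.7)×166 + (388.7/2)×0.31×£45.20 = £293,732.65.
EOQ at £44.67 = 391.0 < 8300, so use break Q=8300: TC = 6,378×£44.67 + (6,378/8300.0)×166 + (8300.0/2)×0.31×£44.67 = £342,500.78.
EOQ at £43.94 = 394.3 < 9900, so use break Q=9900: TC = 6,378×£43.94 + (6,378/9900.0)×166 + (9900.0/2)×0.31×£43.94 = £347,782.19.
Lowest total cost among the candidates is at Q = 388.7.

TC* ≈ £293,733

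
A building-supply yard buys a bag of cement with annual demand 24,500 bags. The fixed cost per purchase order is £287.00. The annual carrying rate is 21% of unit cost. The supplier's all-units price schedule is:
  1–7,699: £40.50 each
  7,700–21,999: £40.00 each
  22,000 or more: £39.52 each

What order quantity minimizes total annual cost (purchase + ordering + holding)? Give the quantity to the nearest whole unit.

Q* ≈ 1,286 bags

Holding cost per unit per year at price C is H = 0.21·C.
Evaluate total cost at each tier's feasible EOQ or, if the EOQ is below the tier, at the tier's minimum quantity.
EOQ at £40.50 = 1285.9 (feasible in tier 1): TC = 24,500×£40.50 + (24,500/1285.9)×287 + (1285.9/2)×0.21×£40.50 = £1,003,186.44.
EOQ at £40.00 = 1293.9 < 7700, so use break Q=7700: TC = 24,500×£40.00 + (24,500/7700.0)×287 + (7700.0/2)×0.21×£40.00 = £1,013,253.18.
EOQ at £39.52 = 1301.7 < 22000, so use break Q=22000: TC = 24,500×£39.52 + (24,500/22000.0)×287 + (22000.0/2)×0.21×£39.52 = £1,059,850.81.
Lowest total cost is £1,003,186.44 at Q = 1285.9.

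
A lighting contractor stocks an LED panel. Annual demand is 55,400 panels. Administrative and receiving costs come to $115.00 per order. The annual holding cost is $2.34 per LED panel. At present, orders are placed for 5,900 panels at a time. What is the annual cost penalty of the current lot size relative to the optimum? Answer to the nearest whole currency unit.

Extra cost ≈ $2,522 per year

EOQ = √(2DS/H) = √(2 × 55,400 × 115 / 2.34) ≈ 2333.52.
Cost at Q* = (D/Q*)S + (Q*/2)H = √(2DSH) ≈ $5,460.43.
Cost at Q = 5,900: (55,400/5,900)×115 + (5,900/2)×2.34 = $1,079.83 + $6,903.00 = $7,982.83.
Excess = $7,982.83 − $5,460.43 = $2,522.40.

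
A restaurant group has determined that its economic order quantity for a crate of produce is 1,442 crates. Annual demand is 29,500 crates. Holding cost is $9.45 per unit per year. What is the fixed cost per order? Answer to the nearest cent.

Squaring Q* = √(2DS/H) gives Q*² = 2DS/H.
From Q* = √(2DS/H): S = Q*²H / (2D) = 1,442² × 9.45 / (2 × 29,500) = 333.0507.

S ≈ $333.05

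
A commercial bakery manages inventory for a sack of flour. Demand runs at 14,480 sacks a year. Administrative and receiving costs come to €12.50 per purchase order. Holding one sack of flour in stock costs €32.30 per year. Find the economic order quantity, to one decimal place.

Q* ≈ 105.9 sacks

EOQ = √(2DS / H) = √(2 × 14,480 × 12.5 / 32.3).
= √(362,000 / 32.3) = √11,207.4303 ≈ 105.865.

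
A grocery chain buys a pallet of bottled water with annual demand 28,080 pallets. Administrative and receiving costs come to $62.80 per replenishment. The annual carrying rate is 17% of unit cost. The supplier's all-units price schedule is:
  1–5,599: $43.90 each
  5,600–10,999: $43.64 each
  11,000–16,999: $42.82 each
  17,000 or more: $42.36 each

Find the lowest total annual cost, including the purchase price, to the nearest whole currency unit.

TC* ≈ $1,237,842

Holding cost per unit per year at price C is H = 0.17·C.
For each price level, check whether its EOQ is feasible; otherwise the best quantity at that price is the breakpoint.
EOQ at $43.90 = 687.4 (feasible in tier 1): TC = 28,080×$43.90 + (28,080/687.4)×62.8 + (687.4/2)×0.17×$43.90 = $1,237,842.39.
EOQ at $43.64 = 689.5 < 5600, so use break Q=5600: TC = 28,080×$43.64 + (28,080/5600.0)×62.8 + (5600.0/2)×0.17×$43.64 = $1,246,498.74.
EOQ at $42.82 = 696.1 < 11000, so use break Q=11000: TC = 28,080×$42.82 + (28,080/11000.0)×62.8 + (11000.0/2)×0.17×$42.82 = $1,242,582.61.
EOQ at $42.36 = 699.8 < 17000, so use break Q=17000: TC = 28,080×$42.36 + (28,080/17000.0)×62.8 + (17000.0/2)×0.17×$42.36 = $1,250,782.73.
Lowest total cost among the candidates is at Q = 687.4.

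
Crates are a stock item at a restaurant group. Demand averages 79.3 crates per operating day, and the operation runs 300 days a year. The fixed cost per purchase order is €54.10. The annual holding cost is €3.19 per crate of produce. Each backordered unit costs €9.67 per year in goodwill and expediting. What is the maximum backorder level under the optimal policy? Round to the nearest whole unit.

Annual demand D = 79.3 × 300 = 23,790.
With planned backorders, Q* = √(2DS/H) · √((H+B)/B).
√(2DS/H) = √(2 × 23,790 × 54.1 / 3.19) = 898.288.
√((H+B)/B) = √((3.19+9.67)/9.67) = 1.1532.
Q* ≈ 1035.912.
S* = Q* · H/(H+B) = 1035.912 × 3.19/12.86 ≈ 256.964.

S* ≈ 257 crates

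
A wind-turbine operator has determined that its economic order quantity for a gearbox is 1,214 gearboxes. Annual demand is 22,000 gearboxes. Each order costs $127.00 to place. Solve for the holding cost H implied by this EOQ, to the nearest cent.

H ≈ $3.79

Squaring Q* = √(2DS/H) gives Q*² = 2DS/H.
From Q* = √(2DS/H): H = 2DS / Q*² = 2 × 22,000 × 127 / 1,214² = 3.7916.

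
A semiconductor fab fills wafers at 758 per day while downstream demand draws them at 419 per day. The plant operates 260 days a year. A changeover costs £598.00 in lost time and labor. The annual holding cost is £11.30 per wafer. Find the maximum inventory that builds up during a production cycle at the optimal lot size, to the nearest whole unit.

I_max ≈ 2,271 wafers

Annual demand D = 419 × 260 = 108,940.
Production build-up factor (1 − d/p) = 1 − 419/758 = 0.4472.
Q* = √(2DS / (H(1 − d/p))) = √(2 × 108,940 × 598 / (11.3 × 0.4472)).
= √(130,292,240 / 5.0537) ≈ 5077.557.
Maximum inventory = Q*(1 − d/p) = 5077.557 × 0.4472 ≈ 2270.834.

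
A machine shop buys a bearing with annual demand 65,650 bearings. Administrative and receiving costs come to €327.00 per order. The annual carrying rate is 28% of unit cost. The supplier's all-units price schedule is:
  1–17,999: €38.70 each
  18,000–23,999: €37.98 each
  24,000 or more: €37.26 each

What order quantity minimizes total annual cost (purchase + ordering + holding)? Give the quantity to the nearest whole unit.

Holding cost per unit per year at price C is H = 0.28·C.
For each price level, check whether its EOQ is feasible; otherwise the best quantity at that price is the breakpoint.
EOQ at €38.70 = 1990.5 (feasible in tier 1): TC = 65,650×€38.70 + (65,650/1990.5)×327 + (1990.5/2)×0.28×€38.70 = €2,562,224.53.
EOQ at €37.98 = 2009.3 < 18000, so use break Q=18000: TC = 65,650×€37.98 + (65,650/18000.0)×327 + (18000.0/2)×0.28×€37.98 = €2,590,289.24.
EOQ at €37.26 = 2028.6 < 24000, so use break Q=24000: TC = 65,650×€37.26 + (65,650/24000.0)×327 + (24000.0/2)×0.28×€37.26 = €2,572,207.08.
Lowest total cost is €2,562,224.53 at Q = 1990.5.

Q* ≈ 1,991 bearings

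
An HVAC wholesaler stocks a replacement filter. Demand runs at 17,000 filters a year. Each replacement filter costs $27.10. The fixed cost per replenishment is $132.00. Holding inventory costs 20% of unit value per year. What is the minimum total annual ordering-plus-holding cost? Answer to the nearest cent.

Holding cost H = 0.20 × $27.10 = $5.4200 per unit per year.
The optimal lot size = √(2DS/H) = √(2 × 17,000 × 132 / 5.42) ≈ 909.97.
At the optimum the two cost components are equal, so total cost = 2·(Q*/2)H = Q*·H.
Minimum total = √(2DSH) = √(2 × 17,000 × 132 × 5.42) ≈ 4932.034.

TC* ≈ $4,932.03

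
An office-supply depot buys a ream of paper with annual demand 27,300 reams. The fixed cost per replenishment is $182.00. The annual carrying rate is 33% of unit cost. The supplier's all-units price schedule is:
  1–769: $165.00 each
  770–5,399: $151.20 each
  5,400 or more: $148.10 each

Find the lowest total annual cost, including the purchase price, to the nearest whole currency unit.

TC* ≈ $4,153,423

Holding cost per unit per year at price C is H = 0.33·C.
Evaluate total cost at each tier's feasible EOQ or, if the EOQ is below the tier, at the tier's minimum quantity.
EOQ at $165.00 = 427.2 (feasible in tier 1): TC = 27,300×$165.00 + (27,300/427.2)×182 + (427.2/2)×0.33×$165.00 = $4,527,761.14.
EOQ at $151.20 = 446.3 < 770, so use break Q=770: TC = 27,300×$151.20 + (27,300/770.0)×182 + (770.0/2)×0.33×$151.20 = $4,153,422.69.
EOQ at $148.10 = 450.9 < 5400, so use break Q=5400: TC = 27,300×$148.10 + (27,300/5400.0)×182 + (5400.0/2)×0.33×$148.10 = $4,176,007.21.
Lowest total cost among the candidates is at Q = 770.0.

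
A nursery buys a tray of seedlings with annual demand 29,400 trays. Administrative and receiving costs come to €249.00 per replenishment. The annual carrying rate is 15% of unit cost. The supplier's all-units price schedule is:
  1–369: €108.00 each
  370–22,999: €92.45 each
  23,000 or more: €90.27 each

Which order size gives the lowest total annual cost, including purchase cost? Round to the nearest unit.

Q* ≈ 1,028 trays

Holding cost per unit per year at price C is H = 0.15·C.
For each price level, check whether its EOQ is feasible; otherwise the best quantity at that price is the breakpoint.
Tier 1 (€108.00): EOQ = 950.7 exceeds tier's upper bound 369, so this tier is dominated.
EOQ at €92.45 = 1027.5 (feasible in tier 2): TC = 29,400×€92.45 + (29,400/1027.5)×249 + (1027.5/2)×0.15×€92.45 = €2,732,279.10.
EOQ at €90.27 = 1039.9 < 23000, so use break Q=23000: TC = 29,400×€90.27 + (29,400/23000.0)×249 + (23000.0/2)×0.15×€90.27 = €2,809,972.04.
Lowest total cost is €2,732,279.10 at Q = 1027.5.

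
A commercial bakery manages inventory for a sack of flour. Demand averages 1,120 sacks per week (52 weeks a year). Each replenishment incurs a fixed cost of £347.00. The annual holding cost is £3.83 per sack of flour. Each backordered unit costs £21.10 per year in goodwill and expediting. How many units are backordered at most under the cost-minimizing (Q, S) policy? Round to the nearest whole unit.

S* ≈ 542 sacks

Annual demand D = 1,120 × 52 = 58,240.
With planned backorders, Q* = √(2DS/H) · √((H+B)/B).
√(2DS/H) = √(2 × 58,240 × 347 / 3.83) = 3248.561.
√((H+B)/B) = √((3.83+21.1)/21.1) = 1.0870.
Q* ≈ 3531.108.
S* = Q* · H/(H+B) = 3531.108 × 3.83/24.93 ≈ 542.485.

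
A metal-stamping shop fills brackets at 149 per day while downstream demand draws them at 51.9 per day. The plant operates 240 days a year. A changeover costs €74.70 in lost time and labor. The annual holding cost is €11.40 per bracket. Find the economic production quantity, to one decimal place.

Q* ≈ 500.5 brackets

Annual demand D = 51.9 × 240 = 12,456.
Production build-up factor (1 − d/p) = 1 − 51.9/149 = 0.6517.
Q* = √(2DS / (H(1 − d/p))) = √(2 × 12,456 × 74.7 / (11.4 × 0.6517)).
= √(1,860,926.4 / 7.4291) ≈ 500.490.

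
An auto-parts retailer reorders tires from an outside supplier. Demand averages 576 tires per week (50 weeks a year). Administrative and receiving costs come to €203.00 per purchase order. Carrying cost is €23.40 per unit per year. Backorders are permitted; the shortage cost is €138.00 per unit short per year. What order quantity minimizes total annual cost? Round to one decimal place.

Q* ≈ 764.5 tires

Annual demand D = 576 × 50 = 28,800.
With planned backorders, Q* = √(2DS/H) · √((H+B)/B).
√(2DS/H) = √(2 × 28,800 × 203 / 23.4) = 706.889.
√((H+B)/B) = √((23.4+138)/138) = 1.0815.
Q* ≈ 764.475.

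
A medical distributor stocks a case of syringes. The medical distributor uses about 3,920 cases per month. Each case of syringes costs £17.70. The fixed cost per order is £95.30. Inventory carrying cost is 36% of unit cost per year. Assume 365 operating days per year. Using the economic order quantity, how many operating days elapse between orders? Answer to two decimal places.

Annual demand D = 3,920 × 12 = 47,040.
Holding cost H = 0.36 × £17.70 = £6.3720 per unit per year.
Q* = √(2DS/H) = √(2 × 47,040 × 95.3 / 6.372) ≈ 1186.20.
Cycle time = Q*/D × 365 = 1186.20 / 47,040 × 365 ≈ 9.204 days.

T ≈ 9.20 days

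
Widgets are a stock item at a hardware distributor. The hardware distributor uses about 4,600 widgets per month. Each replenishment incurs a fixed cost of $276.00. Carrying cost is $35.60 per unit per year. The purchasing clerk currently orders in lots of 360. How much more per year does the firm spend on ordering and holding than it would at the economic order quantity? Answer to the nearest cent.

Annual demand D = 4,600 × 12 = 55,200.
EOQ = √(2DS/H) = √(2 × 55,200 × 276 / 35.6) ≈ 925.15.
Cost at Q* = (D/Q*)S + (Q*/2)H = √(2DSH) ≈ $32,935.49.
Cost at Q = 360: (55,200/360)×276 + (360/2)×35.6 = $42,320.00 + $6,408.00 = $48,728.00.
Excess = $48,728.00 − $32,935.49 = $15,792.51.

Extra cost ≈ $15,792.51 per year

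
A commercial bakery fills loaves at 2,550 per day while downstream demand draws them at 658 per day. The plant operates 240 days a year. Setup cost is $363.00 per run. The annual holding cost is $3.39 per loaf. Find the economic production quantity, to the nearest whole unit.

Annual demand D = 658 × 240 = 157,920.
Production build-up factor (1 − d/p) = 1 − 658/2,550 = 0.7420.
Q* = √(2DS / (H(1 − d/p))) = √(2 × 157,920 × 363 / (3.39 × 0.7420)).
= √(114,649,920 / 2.5152) ≈ 6751.442.

Q* ≈ 6,751 loaves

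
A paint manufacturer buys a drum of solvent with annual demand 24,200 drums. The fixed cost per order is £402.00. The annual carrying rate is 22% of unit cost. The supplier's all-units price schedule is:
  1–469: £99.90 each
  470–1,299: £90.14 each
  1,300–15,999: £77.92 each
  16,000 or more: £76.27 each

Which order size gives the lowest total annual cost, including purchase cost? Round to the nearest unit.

Holding cost per unit per year at price C is H = 0.22·C.
For each price level, check whether its EOQ is feasible; otherwise the best quantity at that price is the breakpoint.
Tier 1 (£99.90): EOQ = 940.9 exceeds tier's upper bound 469, so this tier is dominated.
EOQ at £90.14 = 990.5 (feasible in tier 2): TC = 24,200×£90.14 + (24,200/990.5)×402 + (990.5/2)×0.22×£90.14 = £2,201,030.91.
EOQ at £77.92 = 1065.4 < 1300, so use break Q=1300: TC = 24,200×£77.92 + (24,200/1300.0)×402 + (1300.0/2)×0.22×£77.92 = £1,904,289.94.
EOQ at £76.27 = 1076.8 < 16000, so use break Q=16000: TC = 24,200×£76.27 + (24,200/16000.0)×402 + (16000.0/2)×0.22×£76.27 = £1,980,577.22.
Lowest total cost is £1,904,289.94 at Q = 1300.0.

Q* ≈ 1,300 drums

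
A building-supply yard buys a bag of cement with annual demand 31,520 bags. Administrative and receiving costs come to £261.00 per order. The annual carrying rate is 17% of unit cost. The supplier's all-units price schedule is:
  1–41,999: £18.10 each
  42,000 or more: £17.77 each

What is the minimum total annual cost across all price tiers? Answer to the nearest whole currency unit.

TC* ≈ £577,627

Holding cost per unit per year at price C is H = 0.17·C.
Evaluate total cost at each tier's feasible EOQ or, if the EOQ is below the tier, at the tier's minimum quantity.
EOQ at £18.10 = 2312.4 (feasible in tier 1): TC = 31,520×£18.10 + (31,520/2312.4)×261 + (2312.4/2)×0.17×£18.10 = £577,627.28.
EOQ at £17.77 = 2333.8 < 42000, so use break Q=42000: TC = 31,520×£17.77 + (31,520/42000.0)×261 + (42000.0/2)×0.17×£17.77 = £623,745.17.
Lowest total cost among the candidates is at Q = 2312.4.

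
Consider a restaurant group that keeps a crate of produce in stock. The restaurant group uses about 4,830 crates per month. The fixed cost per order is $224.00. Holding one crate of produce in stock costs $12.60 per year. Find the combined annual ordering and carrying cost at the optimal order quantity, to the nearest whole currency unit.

TC* ≈ $18,088

Annual demand D = 4,830 × 12 = 57,960.
Q* = √(2DS/H) = √(2 × 57,960 × 224 / 12.6) ≈ 1435.55.
At the optimum the two cost components are equal, so total cost = 2·(Q*/2)H = Q*·H.
Minimum total = √(2DSH) = √(2 × 57,960 × 224 × 12.6) ≈ 18087.913.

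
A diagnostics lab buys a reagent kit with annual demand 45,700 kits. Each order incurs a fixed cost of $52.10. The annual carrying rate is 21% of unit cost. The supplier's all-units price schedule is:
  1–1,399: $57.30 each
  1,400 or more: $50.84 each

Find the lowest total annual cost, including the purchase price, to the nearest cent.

Holding cost per unit per year at price C is H = 0.21·C.
Evaluate total cost at each tier's feasible EOQ or, if the EOQ is below the tier, at the tier's minimum quantity.
EOQ at $57.30 = 629.1 (feasible in tier 1): TC = 45,700×$57.30 + (45,700/629.1)×52.1 + (629.1/2)×0.21×$57.30 = $2,626,179.70.
EOQ at $50.84 = 667.9 < 1400, so use break Q=1400: TC = 45,700×$50.84 + (45,700/1400.0)×52.1 + (1400.0/2)×0.21×$50.84 = $2,332,562.17.
Lowest total cost among the candidates is at Q = 1400.0.

TC* ≈ $2,332,562.17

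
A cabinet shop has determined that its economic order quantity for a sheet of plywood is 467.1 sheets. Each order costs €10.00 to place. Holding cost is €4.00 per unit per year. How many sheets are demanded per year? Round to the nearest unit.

D ≈ 43,636 sheets per year

Squaring Q* = √(2DS/H) gives Q*² = 2DS/H.
From Q* = √(2DS/H): D = Q*²H / (2S) = 467.1² × 4 / (2 × 10) = 43636.482.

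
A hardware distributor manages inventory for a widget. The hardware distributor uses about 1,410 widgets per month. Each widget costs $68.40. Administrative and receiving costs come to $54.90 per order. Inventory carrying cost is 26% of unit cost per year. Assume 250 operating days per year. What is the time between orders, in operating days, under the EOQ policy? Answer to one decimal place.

Annual demand D = 1,410 × 12 = 16,920.
Holding cost H = 0.26 × $68.40 = $17.7840 per unit per year.
Q* = √(2DS/H) = √(2 × 16,920 × 54.9 / 17.784) ≈ 323.21.
Cycle time = Q*/D × 250 = 323.21 / 16,920 × 250 ≈ 4.776 days.

T ≈ 4.8 days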